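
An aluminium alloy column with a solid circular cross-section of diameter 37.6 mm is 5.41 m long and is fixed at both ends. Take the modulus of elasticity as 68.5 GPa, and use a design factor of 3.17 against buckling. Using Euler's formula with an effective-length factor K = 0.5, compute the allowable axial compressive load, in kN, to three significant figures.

P_allow = 2.86 kN

I = πd⁴/64 = π×37.6⁴/64 = 98110 mm⁴.
Effective length L_e = KL = 0.5×5.41 m = 2705 mm.
Euler critical load P_cr = π²EI/L_e² = π²×68500×98110/2705² = 9065 N.
P_allow = P_cr/n = 9065/3.17 = 2860 N.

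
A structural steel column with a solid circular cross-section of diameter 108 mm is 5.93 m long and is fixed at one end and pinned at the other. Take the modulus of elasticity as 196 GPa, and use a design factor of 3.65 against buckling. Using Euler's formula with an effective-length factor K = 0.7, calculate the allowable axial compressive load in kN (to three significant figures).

P_allow = 205 kN

I = πd⁴/64 = π×108⁴/64 = 6.678×10^6 mm⁴.
Effective length L_e = KL = 0.7×5.93 m = 4151 mm.
Euler critical load P_cr = π²EI/L_e² = π²×196000×6.678×10^6/4151² = 749700 N.
P_allow = P_cr/n = 749700/3.65 = 205400 N.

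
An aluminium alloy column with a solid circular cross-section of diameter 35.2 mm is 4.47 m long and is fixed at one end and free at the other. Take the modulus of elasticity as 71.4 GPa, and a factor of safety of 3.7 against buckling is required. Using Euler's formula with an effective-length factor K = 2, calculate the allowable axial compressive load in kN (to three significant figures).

I = πd⁴/64 = π×35.2⁴/64 = 75360 mm⁴.
Effective length L_e = KL = 2×4.47 m = 8940 mm.
Euler critical load P_cr = π²EI/L_e² = π²×71400×75360/8940² = 664.5 N.
P_allow = P_cr/n = 664.5/3.7 = 179.6 N.

P_allow = 0.180 kN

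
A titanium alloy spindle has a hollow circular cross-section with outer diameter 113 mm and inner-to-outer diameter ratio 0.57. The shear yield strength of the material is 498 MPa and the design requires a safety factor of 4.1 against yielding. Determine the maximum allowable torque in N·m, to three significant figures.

T_allow = 30800 N·m

τ_allow = 498/4.1 = 121.5 MPa.
For a hollow shaft T_allow = τ_allow·πd_o³(1−k⁴)/16 with 1−k⁴ = 0.8944, so πd_o³(1−k⁴)/16 = 253400 mm³.
T_allow = 121.5×253400 = 3.078×10^7 N·mm = 30780 N·m.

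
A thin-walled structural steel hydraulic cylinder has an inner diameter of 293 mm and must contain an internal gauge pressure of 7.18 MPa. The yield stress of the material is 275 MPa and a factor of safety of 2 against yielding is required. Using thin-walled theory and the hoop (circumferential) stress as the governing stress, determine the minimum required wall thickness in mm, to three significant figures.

σ_allow = 275/2 = 137.5 MPa.
Hoop stress σ_h = pD/(2t), so t = pD/(2σ_allow) = 7.18×293/(2×137.5) = 7.650 mm.

t = 7.65 mm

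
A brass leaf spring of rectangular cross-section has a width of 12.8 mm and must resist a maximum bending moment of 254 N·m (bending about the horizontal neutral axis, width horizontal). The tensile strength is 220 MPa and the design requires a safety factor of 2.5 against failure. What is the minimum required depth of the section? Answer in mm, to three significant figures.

h = 36.8 mm

σ_allow = 220/2.5 = 88.00 MPa.
For a rectangular section σ = 6M/(bh²), so h² = 6M/(b σ_allow) = 6×254000/(12.8×88.00) = 1353 mm².
h = 36.78 mm.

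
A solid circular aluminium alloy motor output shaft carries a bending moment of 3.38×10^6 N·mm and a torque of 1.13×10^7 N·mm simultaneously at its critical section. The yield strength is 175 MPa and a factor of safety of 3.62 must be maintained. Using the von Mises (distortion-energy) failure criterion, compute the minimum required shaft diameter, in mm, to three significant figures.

σ_allow = σ_y/n = 175/3.62 = 48.34 MPa.
For a solid shaft σ_b = 32M/(πd³) and τ = 16T/(πd³), so the von Mises stress is σ' = (16/πd³)·√(4M²+3T²).
√(4M²+3T²) = √(4×(3.380×10^6)² + 3×(1.130×10^7)²) = 2.071×10^7 N·mm.
d³ = 16×2.071×10^7/(π×48.34) = 2.181×10^6 mm³.
d = 129.7 mm.

d = 130 mm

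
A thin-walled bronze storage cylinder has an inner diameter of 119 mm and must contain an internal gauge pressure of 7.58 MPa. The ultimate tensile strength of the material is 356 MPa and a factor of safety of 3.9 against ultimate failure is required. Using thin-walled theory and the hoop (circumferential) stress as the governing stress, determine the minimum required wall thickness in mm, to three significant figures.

t = 4.94 mm

σ_allow = 356/3.9 = 91.28 MPa.
Hoop stress σ_h = pD/(2t), so t = pD/(2σ_allow) = 7.58×119/(2×91.28) = 4.941 mm.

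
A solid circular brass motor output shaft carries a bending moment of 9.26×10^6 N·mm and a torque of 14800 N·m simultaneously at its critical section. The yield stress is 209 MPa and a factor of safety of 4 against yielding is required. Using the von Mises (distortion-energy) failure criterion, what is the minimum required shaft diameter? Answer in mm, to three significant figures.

σ_allow = σ_y/n = 209/4 = 52.25 MPa.
For a solid shaft σ_b = 32M/(πd³) and τ = 16T/(πd³), so the von Mises stress is σ' = (16/πd³)·√(4M²+3T²).
√(4M²+3T²) = √(4×(9.260×10^6)² + 3×(1.480×10^7)²) = 3.162×10^7 N·mm.
d³ = 16×3.162×10^7/(π×52.25) = 3.083×10^6 mm³.
d = 145.5 mm.

d = 146 mm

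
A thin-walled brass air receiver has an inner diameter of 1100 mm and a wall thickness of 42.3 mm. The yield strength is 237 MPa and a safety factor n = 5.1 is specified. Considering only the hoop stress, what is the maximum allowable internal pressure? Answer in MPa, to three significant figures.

σ_allow = 237/5.1 = 46.47 MPa.
σ_h = pD/(2t) → p_allow = 2σ_allow t/D = 2×46.47×42.3/1100 = 3.574 MPa.

p_allow = 3.57 MPa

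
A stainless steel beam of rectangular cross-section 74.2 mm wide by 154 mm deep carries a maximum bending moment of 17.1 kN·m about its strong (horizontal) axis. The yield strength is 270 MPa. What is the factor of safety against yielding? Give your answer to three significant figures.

Section modulus S = bh²/6 = 74.2×154²/6 = 293300 mm³.
σ = M/S = 1.7100×10^7/293300 = 58.30 MPa.
n = 270/58.30 = 4.631.

n = 4.63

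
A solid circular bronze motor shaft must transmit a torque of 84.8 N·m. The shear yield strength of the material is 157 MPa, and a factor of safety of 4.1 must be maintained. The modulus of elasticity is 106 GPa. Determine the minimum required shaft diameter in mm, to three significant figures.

d = 22.4 mm

Allowable shear stress τ_allow = 157/4.1 = 38.29 MPa.
For a solid shaft τ = 16T/(πd³), so d³ = 16T/(π τ_allow) = 16×84800/(π×38.29) = 11280 mm³.
d = (11280)^(1/3) = 22.43 mm.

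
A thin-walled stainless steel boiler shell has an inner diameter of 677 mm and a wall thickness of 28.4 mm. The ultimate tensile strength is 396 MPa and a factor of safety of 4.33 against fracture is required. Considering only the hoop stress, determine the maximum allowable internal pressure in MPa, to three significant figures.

σ_allow = 396/4.33 = 91.45 MPa.
σ_h = pD/(2t) → p_allow = 2σ_allow t/D = 2×91.45×28.4/677 = 7.673 MPa.

p_allow = 7.67 MPa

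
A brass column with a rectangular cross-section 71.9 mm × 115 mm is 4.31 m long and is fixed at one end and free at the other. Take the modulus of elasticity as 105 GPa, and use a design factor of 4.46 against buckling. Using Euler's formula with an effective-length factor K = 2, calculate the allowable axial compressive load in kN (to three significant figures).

Buckling occurs about the weak axis: I_min = h·b³/12 = 115×71.9³/12 = 3.562×10^6 mm⁴ (b = 71.9 mm is the smaller dimension).
Effective length L_e = KL = 2×4.31 m = 8620 mm.
Euler critical load P_cr = π²EI/L_e² = π²×105000×3.562×10^6/8620² = 49680 N.
P_allow = P_cr/n = 49680/4.46 = 11140 N.

P_allow = 11.1 kN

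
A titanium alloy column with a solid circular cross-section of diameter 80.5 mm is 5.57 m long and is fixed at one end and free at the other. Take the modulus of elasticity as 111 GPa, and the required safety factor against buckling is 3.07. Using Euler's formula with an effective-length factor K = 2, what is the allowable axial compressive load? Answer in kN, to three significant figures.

I = πd⁴/64 = π×80.5⁴/64 = 2.061×10^6 mm⁴.
Effective length L_e = KL = 2×5.57 m = 11140 mm.
Euler critical load P_cr = π²EI/L_e² = π²×111000×2.061×10^6/11140² = 18200 N.
P_allow = P_cr/n = 18200/3.07 = 5927 N.

P_allow = 5.93 kN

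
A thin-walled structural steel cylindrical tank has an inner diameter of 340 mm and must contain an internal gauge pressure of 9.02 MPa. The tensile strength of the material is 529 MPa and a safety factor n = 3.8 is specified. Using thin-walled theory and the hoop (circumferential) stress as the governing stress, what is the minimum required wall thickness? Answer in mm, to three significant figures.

t = 11.0 mm

σ_allow = 529/3.8 = 139.2 MPa.
Hoop stress σ_h = pD/(2t), so t = pD/(2σ_allow) = 9.02×340/(2×139.2) = 11.01 mm.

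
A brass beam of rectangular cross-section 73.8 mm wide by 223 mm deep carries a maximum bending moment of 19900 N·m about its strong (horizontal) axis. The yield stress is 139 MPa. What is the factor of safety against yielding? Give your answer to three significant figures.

n = 4.27

Section modulus S = bh²/6 = 73.8×223²/6 = 611700 mm³.
σ = M/S = 1.9900×10^7/611700 = 32.53 MPa.
n = 139/32.53 = 4.272.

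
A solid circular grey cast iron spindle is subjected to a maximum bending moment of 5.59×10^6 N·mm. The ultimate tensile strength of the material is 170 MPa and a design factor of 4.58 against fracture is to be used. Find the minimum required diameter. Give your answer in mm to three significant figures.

σ_allow = 170/4.58 = 37.12 MPa.
For a solid circular section σ = 32M/(πd³), so d³ = 32M/(π σ_allow) = 32×5590000/(π×37.12) = 1.534×10^6 mm³.
d = 115.3 mm.

d = 115 mm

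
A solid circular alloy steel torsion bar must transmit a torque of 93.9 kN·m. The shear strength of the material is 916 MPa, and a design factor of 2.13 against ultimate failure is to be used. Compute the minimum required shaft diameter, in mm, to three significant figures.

d = 104 mm

Allowable shear stress τ_allow = 916/2.13 = 430.0 MPa.
For a solid shaft τ = 16T/(πd³), so d³ = 16T/(π τ_allow) = 16×9.3900×10^7/(π×430.0) = 1.112×10^6 mm³.
d = (1.112×10^6)^(1/3) = 103.6 mm.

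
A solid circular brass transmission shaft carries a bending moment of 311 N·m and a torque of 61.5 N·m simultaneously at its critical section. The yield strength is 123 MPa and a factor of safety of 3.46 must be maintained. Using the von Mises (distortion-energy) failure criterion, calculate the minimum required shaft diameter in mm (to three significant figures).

d = 44.9 mm

σ_allow = σ_y/n = 123/3.46 = 35.55 MPa.
For a solid shaft σ_b = 32M/(πd³) and τ = 16T/(πd³), so the von Mises stress is σ' = (16/πd³)·√(4M²+3T²).
√(4M²+3T²) = √(4×(311000)² + 3×(61500)²) = 631100 N·mm.
d³ = 16×631100/(π×35.55) = 90410 mm³.
d = 44.88 mm.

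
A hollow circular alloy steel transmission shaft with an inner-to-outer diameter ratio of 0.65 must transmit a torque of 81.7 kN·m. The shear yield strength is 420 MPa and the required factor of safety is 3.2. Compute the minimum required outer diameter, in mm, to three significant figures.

d_o = 157 mm

τ_allow = 420/3.2 = 131.2 MPa.
For a hollow shaft τ = 16T/[πd_o³(1−k⁴)] with k = 0.65, so 1−k⁴ = 0.8215.
d_o³ = 16T/[π τ_allow (1−k⁴)] = 16×8.1700×10^7/(π×131.2×0.8215) = 3.859×10^6 mm³.
d_o = 156.9 mm.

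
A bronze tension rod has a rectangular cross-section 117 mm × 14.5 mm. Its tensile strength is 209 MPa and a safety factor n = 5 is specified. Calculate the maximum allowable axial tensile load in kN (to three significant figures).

σ_allow = 209/5 = 41.80 MPa.
A = 117×14.5 = 1696 mm².
F_allow = σ_allow × A = 41.80×1696 = 70910 N.

F_allow = 70.9 kN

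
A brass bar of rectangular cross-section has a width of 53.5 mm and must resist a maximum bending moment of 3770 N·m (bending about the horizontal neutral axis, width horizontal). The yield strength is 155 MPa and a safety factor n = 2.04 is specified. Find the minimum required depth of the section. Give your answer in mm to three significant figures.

h = 74.6 mm

σ_allow = 155/2.04 = 75.98 MPa.
For a rectangular section σ = 6M/(bh²), so h² = 6M/(b σ_allow) = 6×3770000/(53.5×75.98) = 5565 mm².
h = 74.60 mm.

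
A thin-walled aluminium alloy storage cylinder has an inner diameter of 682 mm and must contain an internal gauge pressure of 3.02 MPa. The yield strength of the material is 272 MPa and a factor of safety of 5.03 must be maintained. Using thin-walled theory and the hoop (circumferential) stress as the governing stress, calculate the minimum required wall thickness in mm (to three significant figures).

σ_allow = 272/5.03 = 54.08 MPa.
Hoop stress σ_h = pD/(2t), so t = pD/(2σ_allow) = 3.02×682/(2×54.08) = 19.04 mm.

t = 19.0 mm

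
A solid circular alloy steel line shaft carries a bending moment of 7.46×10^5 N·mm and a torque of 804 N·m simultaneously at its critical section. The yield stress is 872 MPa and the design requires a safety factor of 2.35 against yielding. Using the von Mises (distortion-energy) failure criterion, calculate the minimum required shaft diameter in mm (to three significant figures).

σ_allow = σ_y/n = 872/2.35 = 371.1 MPa.
For a solid shaft σ_b = 32M/(πd³) and τ = 16T/(πd³), so the von Mises stress is σ' = (16/πd³)·√(4M²+3T²).
√(4M²+3T²) = √(4×(746000)² + 3×(804000)²) = 2.041×10^6 N·mm.
d³ = 16×2.041×10^6/(π×371.1) = 28010 mm³.
d = 30.37 mm.

d = 30.4 mm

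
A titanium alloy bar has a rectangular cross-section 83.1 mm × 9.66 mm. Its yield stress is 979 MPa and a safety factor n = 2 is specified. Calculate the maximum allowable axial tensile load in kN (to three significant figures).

F_allow = 393 kN

σ_allow = 979/2 = 489.5 MPa.
A = 83.1×9.66 = 802.7 mm².
F_allow = σ_allow × A = 489.5×802.7 = 392900 N.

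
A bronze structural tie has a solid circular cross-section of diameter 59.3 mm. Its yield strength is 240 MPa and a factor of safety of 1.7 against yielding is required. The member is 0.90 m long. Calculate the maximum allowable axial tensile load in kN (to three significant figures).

F_allow = 390 kN

σ_allow = 240/1.7 = 141.2 MPa.
A = πd²/4 = π×59.3²/4 = 2762 mm².
F_allow = σ_allow × A = 141.2×2762 = 389900 N.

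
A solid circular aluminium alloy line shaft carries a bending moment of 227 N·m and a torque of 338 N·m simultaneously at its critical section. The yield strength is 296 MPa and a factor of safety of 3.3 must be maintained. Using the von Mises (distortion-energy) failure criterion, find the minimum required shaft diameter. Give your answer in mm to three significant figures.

d = 34.8 mm

σ_allow = σ_y/n = 296/3.3 = 89.70 MPa.
For a solid shaft σ_b = 32M/(πd³) and τ = 16T/(πd³), so the von Mises stress is σ' = (16/πd³)·√(4M²+3T²).
√(4M²+3T²) = √(4×(227000)² + 3×(338000)²) = 740800 N·mm.
d³ = 16×740800/(π×89.70) = 42060 mm³.
d = 34.78 mm.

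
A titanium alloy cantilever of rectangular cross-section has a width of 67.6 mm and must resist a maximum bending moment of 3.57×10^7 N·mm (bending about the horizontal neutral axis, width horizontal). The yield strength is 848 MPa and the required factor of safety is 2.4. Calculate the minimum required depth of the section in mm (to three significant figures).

σ_allow = 848/2.4 = 353.3 MPa.
For a rectangular section σ = 6M/(bh²), so h² = 6M/(b σ_allow) = 6×3.5700×10^7/(67.6×353.3) = 8968 mm².
h = 94.70 mm.

h = 94.7 mm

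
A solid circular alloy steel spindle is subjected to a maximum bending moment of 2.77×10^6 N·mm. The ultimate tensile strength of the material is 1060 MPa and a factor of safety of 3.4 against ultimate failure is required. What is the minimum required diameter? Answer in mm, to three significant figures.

d = 44.9 mm

σ_allow = 1060/3.4 = 311.8 MPa.
For a solid circular section σ = 32M/(πd³), so d³ = 32M/(π σ_allow) = 32×2770000/(π×311.8) = 90500 mm³.
d = 44.90 mm.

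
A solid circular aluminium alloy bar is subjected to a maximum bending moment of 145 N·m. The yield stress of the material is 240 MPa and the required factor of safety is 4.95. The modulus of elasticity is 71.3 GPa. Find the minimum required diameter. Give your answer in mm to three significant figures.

d = 31.2 mm

σ_allow = 240/4.95 = 48.48 MPa.
For a solid circular section σ = 32M/(πd³), so d³ = 32M/(π σ_allow) = 32×145000/(π×48.48) = 30460 mm³.
d = 31.23 mm.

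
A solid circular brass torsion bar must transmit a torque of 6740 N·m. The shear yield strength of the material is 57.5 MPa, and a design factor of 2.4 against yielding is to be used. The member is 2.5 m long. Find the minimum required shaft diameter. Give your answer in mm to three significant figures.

Allowable shear stress τ_allow = 57.5/2.4 = 23.96 MPa.
For a solid shaft τ = 16T/(πd³), so d³ = 16T/(π τ_allow) = 16×6740000/(π×23.96) = 1.433×10^6 mm³.
d = (1.433×10^6)^(1/3) = 112.7 mm.

d = 113 mm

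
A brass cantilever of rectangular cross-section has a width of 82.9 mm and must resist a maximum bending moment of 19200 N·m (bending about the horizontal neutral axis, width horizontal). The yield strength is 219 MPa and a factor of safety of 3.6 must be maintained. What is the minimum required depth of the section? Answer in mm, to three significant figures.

σ_allow = 219/3.6 = 60.83 MPa.
For a rectangular section σ = 6M/(bh²), so h² = 6M/(b σ_allow) = 6×1.9200×10^7/(82.9×60.83) = 22840 mm².
h = 151.1 mm.

h = 151 mm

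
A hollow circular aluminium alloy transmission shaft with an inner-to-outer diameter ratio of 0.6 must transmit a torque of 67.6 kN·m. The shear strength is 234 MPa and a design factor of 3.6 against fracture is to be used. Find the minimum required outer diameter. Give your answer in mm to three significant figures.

d_o = 183 mm

τ_allow = 234/3.6 = 65.00 MPa.
For a hollow shaft τ = 16T/[πd_o³(1−k⁴)] with k = 0.6, so 1−k⁴ = 0.8704.
d_o³ = 16T/[π τ_allow (1−k⁴)] = 16×6.7600×10^7/(π×65.00×0.8704) = 6.085×10^6 mm³.
d_o = 182.6 mm.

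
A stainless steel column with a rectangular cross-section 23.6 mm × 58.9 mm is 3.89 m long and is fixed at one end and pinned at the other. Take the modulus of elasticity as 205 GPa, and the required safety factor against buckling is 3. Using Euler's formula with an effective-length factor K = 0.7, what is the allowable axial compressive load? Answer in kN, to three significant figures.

Buckling occurs about the weak axis: I_min = h·b³/12 = 58.9×23.6³/12 = 64520 mm⁴ (b = 23.6 mm is the smaller dimension).
Effective length L_e = KL = 0.7×3.89 m = 2723 mm.
Euler critical load P_cr = π²EI/L_e² = π²×205000×64520/2723² = 17600 N.
P_allow = P_cr/n = 17600/3 = 5868 N.

P_allow = 5.87 kN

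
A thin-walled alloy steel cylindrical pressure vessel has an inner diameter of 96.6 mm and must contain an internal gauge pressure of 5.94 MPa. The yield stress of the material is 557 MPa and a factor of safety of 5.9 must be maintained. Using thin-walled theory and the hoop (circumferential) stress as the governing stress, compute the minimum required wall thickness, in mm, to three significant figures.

t = 3.04 mm

σ_allow = 557/5.9 = 94.41 MPa.
Hoop stress σ_h = pD/(2t), so t = pD/(2σ_allow) = 5.94×96.6/(2×94.41) = 3.039 mm.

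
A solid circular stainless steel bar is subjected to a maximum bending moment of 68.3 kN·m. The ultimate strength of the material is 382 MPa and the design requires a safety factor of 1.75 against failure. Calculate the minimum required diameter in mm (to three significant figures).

σ_allow = 382/1.75 = 218.3 MPa.
For a solid circular section σ = 32M/(πd³), so d³ = 32M/(π σ_allow) = 32×6.8300×10^7/(π×218.3) = 3.187×10^6 mm³.
d = 147.2 mm.

d = 147 mm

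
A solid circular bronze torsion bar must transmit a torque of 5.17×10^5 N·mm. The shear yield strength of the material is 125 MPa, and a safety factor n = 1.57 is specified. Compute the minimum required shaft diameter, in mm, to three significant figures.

d = 32.1 mm

Allowable shear stress τ_allow = 125/1.57 = 79.62 MPa.
For a solid shaft τ = 16T/(πd³), so d³ = 16T/(π τ_allow) = 16×517000/(π×79.62) = 33070 mm³.
d = (33070)^(1/3) = 32.10 mm.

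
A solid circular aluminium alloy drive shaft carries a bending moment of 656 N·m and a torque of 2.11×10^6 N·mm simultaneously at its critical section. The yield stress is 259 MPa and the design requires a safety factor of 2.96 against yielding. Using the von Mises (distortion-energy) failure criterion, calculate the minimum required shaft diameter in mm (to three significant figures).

σ_allow = σ_y/n = 259/2.96 = 87.50 MPa.
For a solid shaft σ_b = 32M/(πd³) and τ = 16T/(πd³), so the von Mises stress is σ' = (16/πd³)·√(4M²+3T²).
√(4M²+3T²) = √(4×(656000)² + 3×(2.110×10^6)²) = 3.883×10^6 N·mm.
d³ = 16×3.883×10^6/(π×87.50) = 226000 mm³.
d = 60.91 mm.

d = 60.9 mm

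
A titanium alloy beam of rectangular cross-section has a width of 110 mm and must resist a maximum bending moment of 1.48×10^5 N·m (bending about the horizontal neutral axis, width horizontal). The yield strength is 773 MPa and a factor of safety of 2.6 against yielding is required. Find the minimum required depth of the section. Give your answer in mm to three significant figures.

σ_allow = 773/2.6 = 297.3 MPa.
For a rectangular section σ = 6M/(bh²), so h² = 6M/(b σ_allow) = 6×1.4800×10^8/(110×297.3) = 27150 mm².
h = 164.8 mm.

h = 165 mm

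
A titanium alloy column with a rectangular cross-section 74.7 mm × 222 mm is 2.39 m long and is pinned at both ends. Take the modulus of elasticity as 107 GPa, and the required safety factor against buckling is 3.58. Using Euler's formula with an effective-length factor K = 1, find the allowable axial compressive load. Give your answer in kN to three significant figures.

P_allow = 398 kN

Buckling occurs about the weak axis: I_min = h·b³/12 = 222×74.7³/12 = 7.711×10^6 mm⁴ (b = 74.7 mm is the smaller dimension).
Effective length L_e = KL = 1×2.39 m = 2390 mm.
Euler critical load P_cr = π²EI/L_e² = π²×107000×7.711×10^6/2390² = 1.426×10^6 N.
P_allow = P_cr/n = 1.426×10^6/3.58 = 398200 N.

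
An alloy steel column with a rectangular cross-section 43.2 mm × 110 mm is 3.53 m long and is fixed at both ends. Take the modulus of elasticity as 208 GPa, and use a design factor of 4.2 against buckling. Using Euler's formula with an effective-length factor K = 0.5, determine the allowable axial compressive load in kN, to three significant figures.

P_allow = 116 kN

Buckling occurs about the weak axis: I_min = h·b³/12 = 110×43.2³/12 = 739000 mm⁴ (b = 43.2 mm is the smaller dimension).
Effective length L_e = KL = 0.5×3.53 m = 1765 mm.
Euler critical load P_cr = π²EI/L_e² = π²×208000×739000/1765² = 487000 N.
P_allow = P_cr/n = 487000/4.2 = 116000 N.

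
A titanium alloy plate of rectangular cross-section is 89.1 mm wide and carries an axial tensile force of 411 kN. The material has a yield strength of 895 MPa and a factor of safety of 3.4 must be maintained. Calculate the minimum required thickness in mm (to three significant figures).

t = 17.5 mm

σ_allow = 895/3.4 = 263.2 MPa.
Required area A = F/σ_allow = 411000/263.2 = 1561 mm².
t = A/w = 1561/89.1 = 17.52 mm.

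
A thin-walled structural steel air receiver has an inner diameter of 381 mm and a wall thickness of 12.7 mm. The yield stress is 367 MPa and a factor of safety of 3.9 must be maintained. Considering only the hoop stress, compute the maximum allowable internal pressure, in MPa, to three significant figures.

p_allow = 6.27 MPa

σ_allow = 367/3.9 = 94.10 MPa.
σ_h = pD/(2t) → p_allow = 2σ_allow t/D = 2×94.10×12.7/381 = 6.274 MPa.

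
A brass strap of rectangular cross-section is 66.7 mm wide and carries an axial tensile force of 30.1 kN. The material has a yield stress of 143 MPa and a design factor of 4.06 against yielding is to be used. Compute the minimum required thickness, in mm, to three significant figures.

t = 12.8 mm

σ_allow = 143/4.06 = 35.22 MPa.
Required area A = F/σ_allow = 30100/35.22 = 854.6 mm².
t = A/w = 854.6/66.7 = 12.81 mm.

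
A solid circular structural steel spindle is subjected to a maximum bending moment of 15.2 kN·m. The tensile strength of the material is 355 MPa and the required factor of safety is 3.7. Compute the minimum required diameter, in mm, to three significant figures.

σ_allow = 355/3.7 = 95.95 MPa.
For a solid circular section σ = 32M/(πd³), so d³ = 32M/(π σ_allow) = 32×1.5200×10^7/(π×95.95) = 1.614×10^6 mm³.
d = 117.3 mm.

d = 117 mm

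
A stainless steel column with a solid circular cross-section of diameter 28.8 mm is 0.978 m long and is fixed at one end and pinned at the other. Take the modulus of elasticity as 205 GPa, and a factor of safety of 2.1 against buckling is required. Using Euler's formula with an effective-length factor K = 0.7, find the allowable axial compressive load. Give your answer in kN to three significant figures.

P_allow = 69.4 kN

I = πd⁴/64 = π×28.8⁴/64 = 33770 mm⁴.
Effective length L_e = KL = 0.7×0.978 m = 684.6 mm.
Euler critical load P_cr = π²EI/L_e² = π²×205000×33770/684.6² = 145800 N.
P_allow = P_cr/n = 145800/2.1 = 69420 N.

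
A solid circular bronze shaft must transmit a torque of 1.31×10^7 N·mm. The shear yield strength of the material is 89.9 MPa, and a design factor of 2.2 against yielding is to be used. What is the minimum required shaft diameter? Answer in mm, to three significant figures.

Allowable shear stress τ_allow = 89.9/2.2 = 40.86 MPa.
For a solid shaft τ = 16T/(πd³), so d³ = 16T/(π τ_allow) = 16×1.3100×10^7/(π×40.86) = 1.633×10^6 mm³.
d = (1.633×10^6)^(1/3) = 117.8 mm.

d = 118 mm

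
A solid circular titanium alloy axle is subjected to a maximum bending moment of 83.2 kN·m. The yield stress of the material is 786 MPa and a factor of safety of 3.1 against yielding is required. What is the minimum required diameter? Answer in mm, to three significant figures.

d = 150 mm

σ_allow = 786/3.1 = 253.5 MPa.
For a solid circular section σ = 32M/(πd³), so d³ = 32M/(π σ_allow) = 32×8.3200×10^7/(π×253.5) = 3.342×10^6 mm³.
d = 149.5 mm.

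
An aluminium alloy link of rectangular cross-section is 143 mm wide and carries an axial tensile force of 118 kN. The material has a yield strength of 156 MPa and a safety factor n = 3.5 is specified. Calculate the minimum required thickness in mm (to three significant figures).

σ_allow = 156/3.5 = 44.57 MPa.
Required area A = F/σ_allow = 118000/44.57 = 2647 mm².
t = A/w = 2647/143 = 18.51 mm.

t = 18.5 mm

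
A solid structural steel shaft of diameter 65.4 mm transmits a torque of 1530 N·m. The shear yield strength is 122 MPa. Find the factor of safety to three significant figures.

τ = 16T/(πd³) = 16×1530000/(π×65.4³) = 27.86 MPa.
n = τ_limit/τ = 122/27.86 = 4.380.

n = 4.38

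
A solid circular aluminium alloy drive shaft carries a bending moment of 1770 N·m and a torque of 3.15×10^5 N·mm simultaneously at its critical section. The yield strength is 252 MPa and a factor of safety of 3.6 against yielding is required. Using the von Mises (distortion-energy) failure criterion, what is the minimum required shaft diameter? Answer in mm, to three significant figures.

d = 63.9 mm

σ_allow = σ_y/n = 252/3.6 = 70.00 MPa.
For a solid shaft σ_b = 32M/(πd³) and τ = 16T/(πd³), so the von Mises stress is σ' = (16/πd³)·√(4M²+3T²).
√(4M²+3T²) = √(4×(1.770×10^6)² + 3×(315000)²) = 3.582×10^6 N·mm.
d³ = 16×3.582×10^6/(π×70.00) = 260600 mm³.
d = 63.87 mm.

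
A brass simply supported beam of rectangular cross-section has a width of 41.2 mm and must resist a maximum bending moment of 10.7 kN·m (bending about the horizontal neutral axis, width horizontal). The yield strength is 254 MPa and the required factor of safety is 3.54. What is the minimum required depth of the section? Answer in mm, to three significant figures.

h = 147 mm

σ_allow = 254/3.54 = 71.75 MPa.
For a rectangular section σ = 6M/(bh²), so h² = 6M/(b σ_allow) = 6×1.0700×10^7/(41.2×71.75) = 21720 mm².
h = 147.4 mm.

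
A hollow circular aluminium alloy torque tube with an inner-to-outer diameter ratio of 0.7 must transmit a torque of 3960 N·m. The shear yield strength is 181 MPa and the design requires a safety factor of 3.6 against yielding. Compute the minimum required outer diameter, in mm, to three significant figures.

τ_allow = 181/3.6 = 50.28 MPa.
For a hollow shaft τ = 16T/[πd_o³(1−k⁴)] with k = 0.7, so 1−k⁴ = 0.7599.
d_o³ = 16T/[π τ_allow (1−k⁴)] = 16×3960000/(π×50.28×0.7599) = 527900 mm³.
d_o = 80.82 mm.

d_o = 80.8 mm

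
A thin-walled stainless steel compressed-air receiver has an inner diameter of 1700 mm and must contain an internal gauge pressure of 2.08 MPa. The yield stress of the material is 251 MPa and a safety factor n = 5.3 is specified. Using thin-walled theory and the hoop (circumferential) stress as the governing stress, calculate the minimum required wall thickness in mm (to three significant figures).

σ_allow = 251/5.3 = 47.36 MPa.
Hoop stress σ_h = pD/(2t), so t = pD/(2σ_allow) = 2.08×1700/(2×47.36) = 37.33 mm.

t = 37.3 mm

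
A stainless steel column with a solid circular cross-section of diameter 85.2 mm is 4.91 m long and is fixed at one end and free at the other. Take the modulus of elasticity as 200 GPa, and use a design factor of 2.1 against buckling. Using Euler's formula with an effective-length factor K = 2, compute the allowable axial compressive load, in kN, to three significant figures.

P_allow = 25.2 kN

I = πd⁴/64 = π×85.2⁴/64 = 2.587×10^6 mm⁴.
Effective length L_e = KL = 2×4.91 m = 9820 mm.
Euler critical load P_cr = π²EI/L_e² = π²×200000×2.587×10^6/9820² = 52950 N.
P_allow = P_cr/n = 52950/2.1 = 25210 N.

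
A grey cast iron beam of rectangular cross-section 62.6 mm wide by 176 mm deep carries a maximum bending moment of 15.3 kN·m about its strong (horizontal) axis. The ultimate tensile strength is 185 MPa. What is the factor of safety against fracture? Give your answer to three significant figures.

n = 3.91

Section modulus S = bh²/6 = 62.6×176²/6 = 323200 mm³.
σ = M/S = 1.5300×10^7/323200 = 47.34 MPa.
n = 185/47.34 = 3.908.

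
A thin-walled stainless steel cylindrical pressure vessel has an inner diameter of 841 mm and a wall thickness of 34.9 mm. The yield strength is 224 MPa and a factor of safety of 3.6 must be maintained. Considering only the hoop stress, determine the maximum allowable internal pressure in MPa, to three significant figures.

σ_allow = 224/3.6 = 62.22 MPa.
σ_h = pD/(2t) → p_allow = 2σ_allow t/D = 2×62.22×34.9/841 = 5.164 MPa.

p_allow = 5.16 MPa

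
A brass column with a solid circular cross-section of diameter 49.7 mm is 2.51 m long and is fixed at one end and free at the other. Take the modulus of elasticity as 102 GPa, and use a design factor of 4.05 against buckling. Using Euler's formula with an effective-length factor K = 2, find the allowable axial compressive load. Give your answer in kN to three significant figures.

P_allow = 2.95 kN

I = πd⁴/64 = π×49.7⁴/64 = 299500 mm⁴.
Effective length L_e = KL = 2×2.51 m = 5020 mm.
Euler critical load P_cr = π²EI/L_e² = π²×102000×299500/5020² = 11960 N.
P_allow = P_cr/n = 11960/4.05 = 2954 N.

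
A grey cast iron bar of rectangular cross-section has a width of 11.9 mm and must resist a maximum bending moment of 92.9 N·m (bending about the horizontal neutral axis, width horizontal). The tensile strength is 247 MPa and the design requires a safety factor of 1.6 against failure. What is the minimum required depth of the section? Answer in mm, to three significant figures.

σ_allow = 247/1.6 = 154.4 MPa.
For a rectangular section σ = 6M/(bh²), so h² = 6M/(b σ_allow) = 6×92900/(11.9×154.4) = 303.4 mm².
h = 17.42 mm.

h = 17.4 mm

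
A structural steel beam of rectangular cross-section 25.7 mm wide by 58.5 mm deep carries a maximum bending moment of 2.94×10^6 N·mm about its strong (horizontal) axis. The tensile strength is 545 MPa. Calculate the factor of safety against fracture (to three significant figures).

n = 2.72

Section modulus S = bh²/6 = 25.7×58.5²/6 = 14660 mm³.
σ = M/S = 2940000/14660 = 200.6 MPa.
n = 545/200.6 = 2.717.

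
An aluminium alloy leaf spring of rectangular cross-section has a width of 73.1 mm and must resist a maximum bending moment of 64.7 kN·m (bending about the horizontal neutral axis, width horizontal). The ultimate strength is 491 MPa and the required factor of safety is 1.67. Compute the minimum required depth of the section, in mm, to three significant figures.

h = 134 mm

σ_allow = 491/1.67 = 294.0 MPa.
For a rectangular section σ = 6M/(bh²), so h² = 6M/(b σ_allow) = 6×6.4700×10^7/(73.1×294.0) = 18060 mm².
h = 134.4 mm.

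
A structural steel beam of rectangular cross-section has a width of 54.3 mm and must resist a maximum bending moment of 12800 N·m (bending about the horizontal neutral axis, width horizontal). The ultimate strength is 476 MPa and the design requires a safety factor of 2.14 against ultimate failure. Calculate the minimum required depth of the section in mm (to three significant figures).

σ_allow = 476/2.14 = 222.4 MPa.
For a rectangular section σ = 6M/(bh²), so h² = 6M/(b σ_allow) = 6×1.2800×10^7/(54.3×222.4) = 6359 mm².
h = 79.74 mm.

h = 79.7 mm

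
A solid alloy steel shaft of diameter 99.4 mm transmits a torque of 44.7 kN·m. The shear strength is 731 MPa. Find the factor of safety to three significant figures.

τ = 16T/(πd³) = 16×4.4700×10^7/(π×99.4³) = 231.8 MPa.
n = τ_limit/τ = 731/231.8 = 3.154.

n = 3.15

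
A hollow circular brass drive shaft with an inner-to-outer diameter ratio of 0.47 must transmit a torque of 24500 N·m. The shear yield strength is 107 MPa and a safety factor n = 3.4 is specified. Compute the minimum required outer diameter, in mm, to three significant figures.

d_o = 161 mm

τ_allow = 107/3.4 = 31.47 MPa.
For a hollow shaft τ = 16T/[πd_o³(1−k⁴)] with k = 0.47, so 1−k⁴ = 0.9512.
d_o³ = 16T/[π τ_allow (1−k⁴)] = 16×2.4500×10^7/(π×31.47×0.9512) = 4.168×10^6 mm³.
d_o = 160.9 mm.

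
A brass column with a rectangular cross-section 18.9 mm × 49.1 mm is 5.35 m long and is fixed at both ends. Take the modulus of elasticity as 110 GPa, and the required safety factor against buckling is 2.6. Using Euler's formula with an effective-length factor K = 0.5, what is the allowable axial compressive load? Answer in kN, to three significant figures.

Buckling occurs about the weak axis: I_min = h·b³/12 = 49.1×18.9³/12 = 27620 mm⁴ (b = 18.9 mm is the smaller dimension).
Effective length L_e = KL = 0.5×5.35 m = 2675 mm.
Euler critical load P_cr = π²EI/L_e² = π²×110000×27620/2675² = 4191 N.
P_allow = P_cr/n = 4191/2.6 = 1612 N.

P_allow = 1.61 kN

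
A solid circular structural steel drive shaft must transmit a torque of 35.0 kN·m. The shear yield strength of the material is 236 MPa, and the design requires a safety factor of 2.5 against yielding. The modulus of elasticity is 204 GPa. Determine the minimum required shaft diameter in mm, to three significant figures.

d = 124 mm

Allowable shear stress τ_allow = 236/2.5 = 94.40 MPa.
For a solid shaft τ = 16T/(πd³), so d³ = 16T/(π τ_allow) = 16×3.5000×10^7/(π×94.40) = 1.888×10^6 mm³.
d = (1.888×10^6)^(1/3) = 123.6 mm.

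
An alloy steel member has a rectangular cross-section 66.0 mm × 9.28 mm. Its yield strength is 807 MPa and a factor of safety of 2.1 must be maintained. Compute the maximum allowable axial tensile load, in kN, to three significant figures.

F_allow = 235 kN

σ_allow = 807/2.1 = 384.3 MPa.
A = 66.0×9.28 = 612.5 mm².
F_allow = σ_allow × A = 384.3×612.5 = 235400 N.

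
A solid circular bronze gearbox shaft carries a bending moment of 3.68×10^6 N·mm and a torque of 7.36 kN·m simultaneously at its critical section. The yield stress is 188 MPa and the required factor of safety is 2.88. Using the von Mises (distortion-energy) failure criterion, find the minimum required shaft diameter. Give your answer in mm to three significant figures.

d = 105 mm

σ_allow = σ_y/n = 188/2.88 = 65.28 MPa.
For a solid shaft σ_b = 32M/(πd³) and τ = 16T/(πd³), so the von Mises stress is σ' = (16/πd³)·√(4M²+3T²).
√(4M²+3T²) = √(4×(3.680×10^6)² + 3×(7.360×10^6)²) = 1.472×10^7 N·mm.
d³ = 16×1.472×10^7/(π×65.28) = 1.148×10^6 mm³.
d = 104.7 mm.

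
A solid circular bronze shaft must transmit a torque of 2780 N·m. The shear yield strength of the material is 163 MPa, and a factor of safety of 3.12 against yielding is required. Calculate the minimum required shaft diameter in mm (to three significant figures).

d = 64.7 mm

Allowable shear stress τ_allow = 163/3.12 = 52.24 MPa.
For a solid shaft τ = 16T/(πd³), so d³ = 16T/(π τ_allow) = 16×2780000/(π×52.24) = 271000 mm³.
d = (271000)^(1/3) = 64.71 mm.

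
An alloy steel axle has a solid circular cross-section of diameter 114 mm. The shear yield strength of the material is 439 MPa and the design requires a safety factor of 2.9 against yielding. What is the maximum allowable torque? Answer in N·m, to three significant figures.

T_allow = 44000 N·m

τ_allow = 439/2.9 = 151.4 MPa.
For a solid shaft T_allow = τ_allow·πd³/16; πd³/16 = π×114³/16 = 290900 mm³.
T_allow = 151.4×290900 = 4.404×10^7 N·mm = 44040 N·m.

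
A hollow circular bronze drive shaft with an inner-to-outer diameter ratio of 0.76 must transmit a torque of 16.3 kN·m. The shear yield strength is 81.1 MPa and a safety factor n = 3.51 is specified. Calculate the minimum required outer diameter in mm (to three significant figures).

d_o = 175 mm

τ_allow = 81.1/3.51 = 23.11 MPa.
For a hollow shaft τ = 16T/[πd_o³(1−k⁴)] with k = 0.76, so 1−k⁴ = 0.6664.
d_o³ = 16T/[π τ_allow (1−k⁴)] = 16×1.6300×10^7/(π×23.11×0.6664) = 5.392×10^6 mm³.
d_o = 175.4 mm.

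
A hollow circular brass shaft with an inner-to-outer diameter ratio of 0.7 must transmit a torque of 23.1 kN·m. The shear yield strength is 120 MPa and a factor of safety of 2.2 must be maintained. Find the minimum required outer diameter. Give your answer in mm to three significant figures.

τ_allow = 120/2.2 = 54.55 MPa.
For a hollow shaft τ = 16T/[πd_o³(1−k⁴)] with k = 0.7, so 1−k⁴ = 0.7599.
d_o³ = 16T/[π τ_allow (1−k⁴)] = 16×2.3100×10^7/(π×54.55×0.7599) = 2.838×10^6 mm³.
d_o = 141.6 mm.

d_o = 142 mm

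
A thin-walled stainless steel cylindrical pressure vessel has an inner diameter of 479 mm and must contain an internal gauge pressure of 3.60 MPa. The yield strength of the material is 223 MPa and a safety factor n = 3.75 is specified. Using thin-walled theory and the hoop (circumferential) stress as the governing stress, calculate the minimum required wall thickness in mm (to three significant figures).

σ_allow = 223/3.75 = 59.47 MPa.
Hoop stress σ_h = pD/(2t), so t = pD/(2σ_allow) = 3.60×479/(2×59.47) = 14.50 mm.

t = 14.5 mm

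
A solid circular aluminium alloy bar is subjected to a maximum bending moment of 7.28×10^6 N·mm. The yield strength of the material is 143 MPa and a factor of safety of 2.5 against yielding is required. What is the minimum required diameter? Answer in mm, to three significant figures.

d = 109 mm

σ_allow = 143/2.5 = 57.20 MPa.
For a solid circular section σ = 32M/(πd³), so d³ = 32M/(π σ_allow) = 32×7280000/(π×57.20) = 1.296×10^6 mm³.
d = 109.0 mm.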